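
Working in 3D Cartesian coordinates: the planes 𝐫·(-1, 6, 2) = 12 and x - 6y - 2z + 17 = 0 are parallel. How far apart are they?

Divide the second equation by -1 to match normals: -x + 6y + 2z = 17.
With common normal n = (-1, 6, 2) (|n| = √41), the distance is |12 − 17|/|n| = 5/√41 = 5√41/41.

5/√41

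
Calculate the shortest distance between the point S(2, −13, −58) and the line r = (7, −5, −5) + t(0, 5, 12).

√194

Direction vector d = (0, 5, 12).
AP = (−5, −8, −53), and AP × d = (169, 60, −25).
|AP × d|² = 32786 and |d|² = 169, so the distance is √(32786/169) = √194.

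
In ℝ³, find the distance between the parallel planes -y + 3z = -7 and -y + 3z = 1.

Both planes have normal n = (0, -1, 3), |n| = √10. Any point on the first plane is at distance |1 − (-7)|/|n| = 8/√10 = 4√10/5 from the second.

4√10/5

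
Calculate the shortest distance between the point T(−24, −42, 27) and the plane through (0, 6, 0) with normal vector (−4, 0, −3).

3

The plane has equation n·(r − (0, 6, 0)) = 0, i.e. n·r = 0.
n = (−4, 0, −3); n·P − 0 = 15; |n| = 5; distance = 15/5 = 3.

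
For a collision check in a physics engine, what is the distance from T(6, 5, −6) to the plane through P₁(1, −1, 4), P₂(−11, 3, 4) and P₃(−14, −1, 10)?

4/√65

P₁P₂ = (−12, 4, 0) and P₁P₃ = (−15, 0, 6), so a normal is n = P₁P₂ × P₁P₃ = (24, 72, 60).
n = (24, 72, 60); n·P − 192 = -48; |n| = 12√65; distance = 48/(12√65) = 4/√65.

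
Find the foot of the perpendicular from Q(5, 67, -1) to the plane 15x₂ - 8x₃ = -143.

(5, 7, 31)

The perpendicular from Q has direction n = (0, 15, -8): r = (5, 67, -1) + t(0, 15, -8).
Substitute into the plane: n·(Q + tn) = -143 gives 1013 + 289t = -143, so t = -4.
Foot = (5, 67, -1) + (-4)·(0, 15, -8) = (5, 7, 31).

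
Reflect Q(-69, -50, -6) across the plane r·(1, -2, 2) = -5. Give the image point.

(-223/3, -118/3, -50/3)

n = (1, -2, 2), |n|² = 9, n·Q − (-5) = 24, so t = 24/9 = 8/3.
Foot F = Q − (8/3)·n = (-215/3, -134/3, -34/3); the reflection is 2F − Q = (-223/3, -118/3, -50/3).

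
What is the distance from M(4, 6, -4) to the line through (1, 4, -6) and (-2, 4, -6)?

2√2

A direction vector is d = (-3, 0, 0).
AP = (3, 2, 2), and AP × d = (0, -6, 6).
|AP × d|² = 72 and |d|² = 9, so the distance is √(72/9) = √8 = 2√2.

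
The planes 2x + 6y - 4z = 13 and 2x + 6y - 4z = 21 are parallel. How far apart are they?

With common normal n = (2, 6, -4) (|n| = 2√14), the distance is |13 − 21|/|n| = 8/(2√14) = 2√14/7.

2√14/7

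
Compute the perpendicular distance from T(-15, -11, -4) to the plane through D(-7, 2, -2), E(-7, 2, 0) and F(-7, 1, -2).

DE = (0, 0, 2) and DF = (0, -1, 0), so a normal is n = DE × DF = (2, 0, 0).
n = (2, 0, 0); n·P − (-14) = -16; |n| = 2; distance = 16/2 = 8.

8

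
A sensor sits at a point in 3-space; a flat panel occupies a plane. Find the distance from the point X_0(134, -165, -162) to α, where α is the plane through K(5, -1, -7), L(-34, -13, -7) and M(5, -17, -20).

8

KL = (-39, -12, 0) and KM = (0, -16, -13), so a normal is n = KL × KM = (156, -507, 624).
d = |156·134 + (-507)·(-165) + 624·(-162) − (-3081)| / √(24336 + 257049 + 389376) = |6552| / 819 = 8.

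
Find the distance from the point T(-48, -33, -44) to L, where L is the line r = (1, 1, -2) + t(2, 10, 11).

Direction vector d = (2, 10, 11).
AP = (-49, -34, -42); AP·d = -900, |AP|² = 5321, |d|² = 225.
distance² = |AP|² − (AP·d)²/|d|² = 5321 − 810000/225 = 1721, so the distance is √1721.

√1721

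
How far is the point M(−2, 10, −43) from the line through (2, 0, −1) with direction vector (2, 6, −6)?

2√166

Direction vector d = (2, 6, −6).
AP = (−4, 10, −42); AP·d = 304, |AP|² = 1880, |d|² = 76.
distance² = |AP|² − (AP·d)²/|d|² = 1880 − 92416/76 = 664, so the distance is 2√166.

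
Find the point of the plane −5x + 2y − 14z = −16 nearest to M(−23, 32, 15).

The perpendicular from M has direction n = (−5, 2, −14): r = (−23, 32, 15) + t(−5, 2, −14).
Substitute into the plane: n·(M + tn) = -16 gives -31 + 225t = -16, so t = 1/15.
Foot = (−23, 32, 15) + (1/15)·(−5, 2, −14) = (−70/3, 482/15, 211/15).

(-70/3, 482/15, 211/15)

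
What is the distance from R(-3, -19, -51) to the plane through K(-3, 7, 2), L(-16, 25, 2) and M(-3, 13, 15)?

20/23

KL = (-13, 18, 0) and KM = (0, 6, 13), so a normal is n = KL × KM = (234, 169, -78).
d = |234·(-3) + 169·(-19) + (-78)·(-51) − 325| / √(54756 + 28561 + 6084) = |-260| / 299 = 20/23.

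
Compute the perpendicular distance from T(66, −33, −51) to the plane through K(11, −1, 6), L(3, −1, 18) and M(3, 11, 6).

13√17/17

KL = (−8, 0, 12) and KM = (−8, 12, 0), so a normal is n = KL × KM = (−144, −96, −96).
Then n·(66, −33, −51) − (−2064) = 624.
|n| = √(20736 + 9216 + 9216) = 48√17, so the distance is |624|/(48√17) = 13/√17.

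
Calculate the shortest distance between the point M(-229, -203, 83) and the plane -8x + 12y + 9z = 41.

Normal vector n = (-8, 12, 9), and n·(-229, -203, 83) - 41 = 102.
|n| = √(64 + 144 + 81) = 17, so the distance is |102|/17 = 6.

6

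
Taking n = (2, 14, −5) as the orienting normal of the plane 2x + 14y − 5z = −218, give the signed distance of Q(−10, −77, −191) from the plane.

n·Q − (-218) = 75.
|n| = 15, so the signed distance is 75/15 = 5.

5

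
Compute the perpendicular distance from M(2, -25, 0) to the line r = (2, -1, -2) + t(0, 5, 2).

2√29

Direction vector d = (0, 5, 2).
AP = (0, -24, 2), and AP × d = (-58, 0, 0).
|AP × d|² = 3364 and |d|² = 29, so the distance is √(3364/29) = √116 = 2√29.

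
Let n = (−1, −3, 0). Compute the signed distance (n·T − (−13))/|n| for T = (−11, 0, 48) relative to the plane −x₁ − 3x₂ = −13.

n·T − (-13) = 24.
|n| = √10, so the signed distance is 12√10/5.

12√10/5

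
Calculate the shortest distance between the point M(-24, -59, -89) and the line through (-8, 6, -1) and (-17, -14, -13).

A direction vector is d = (-9, -20, -12).
AP = (-16, -65, -88); AP·d = 2500, |AP|² = 12225, |d|² = 625.
distance² = |AP|² − (AP·d)²/|d|² = 12225 − 6250000/625 = 2225, so the distance is 5√89.

5√89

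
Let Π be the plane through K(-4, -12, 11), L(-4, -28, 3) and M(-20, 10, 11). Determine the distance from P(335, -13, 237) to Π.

5

KL = (0, -16, -8) and KM = (-16, 22, 0), so a normal is n = KL × KM = (176, 128, -256).
Then n·(335, -13, 237) - (-5056) = 1680.
|n| = √(30976 + 16384 + 65536) = 336, so the distance is |1680|/336 = 5.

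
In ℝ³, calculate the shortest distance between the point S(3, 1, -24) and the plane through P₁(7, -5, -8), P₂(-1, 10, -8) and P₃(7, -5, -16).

P₁P₂ = (-8, 15, 0) and P₁P₃ = (0, 0, -8), so a normal is n = P₁P₂ × P₁P₃ = (-120, -64, 0).
d = |(-120)·3 + (-64)·1 − (-520)| / √(14400 + 4096 + 0) = |96| / 136 = 12/17.

12/17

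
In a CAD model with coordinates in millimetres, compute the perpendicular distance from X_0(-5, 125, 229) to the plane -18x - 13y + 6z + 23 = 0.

Normal vector n = (-18, -13, 6), and n·(-5, 125, 229) - (-23) = -138.
|n| = √(324 + 169 + 36) = 23, so the distance is |-138|/23 = 6.

6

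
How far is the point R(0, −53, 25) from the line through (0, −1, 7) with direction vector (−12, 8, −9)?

12√13

Direction vector d = (−12, 8, −9).
AP = (0, −52, 18), and AP × d = (324, −216, −624).
|AP × d|² = 541008 and |d|² = 289, so the distance is √(541008/289) = √1872 = 12√13.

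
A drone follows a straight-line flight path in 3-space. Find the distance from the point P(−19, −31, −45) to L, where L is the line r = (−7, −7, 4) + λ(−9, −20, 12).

Direction vector d = (−9, −20, 12).
AP = (−12, −24, −49); AP·d = 0, |AP|² = 3121, |d|² = 625.
distance² = |AP|² − (AP·d)²/|d|² = 3121 − 0/625 = 3121, so the distance is √3121.

√3121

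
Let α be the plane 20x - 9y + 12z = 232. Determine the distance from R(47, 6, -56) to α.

Normal vector n = (20, -9, 12), and n·(47, 6, -56) - 232 = -18.
|n| = √(400 + 81 + 144) = 25, so the distance is |-18|/25 = 18/25.

18/25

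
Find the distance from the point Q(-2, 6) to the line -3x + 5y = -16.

52/√34

d = |(-3)·(-2) + 5·6 − (-16)| / √(9 + 25) = |52|/√34 = 52/√34.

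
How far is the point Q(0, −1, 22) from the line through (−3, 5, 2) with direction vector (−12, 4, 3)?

Direction vector d = (−12, 4, 3).
AP = (3, −6, 20), and AP × d = (−98, −249, −60).
|AP × d|² = 75205 and |d|² = 169, so the distance is √(75205/169) = √445.

√445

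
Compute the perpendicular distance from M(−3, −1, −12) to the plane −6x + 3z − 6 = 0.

Normal vector n = (−6, 0, 3), and n·(−3, −1, −12) − 6 = −24.
|n| = √(36 + 0 + 9) = 3√5, so the distance is |-24|/(3√5) = 8/√5.

8/√5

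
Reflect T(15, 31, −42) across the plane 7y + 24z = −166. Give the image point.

(15, 45, 6)

With n = (0, 7, 24), the signed offset is (n·T − (-166))/|n|² = -625/625 = -1.
T' = T − 2t·n = (15, 31, −42) − (-2)·(0, 7, 24) = (15, 45, 6).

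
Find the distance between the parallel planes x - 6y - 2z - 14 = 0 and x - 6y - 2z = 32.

Both planes have normal n = (1, -6, -2), |n| = √41. Any point on the first plane is at distance |32 − 14|/|n| = 18/√41 = 18√41/41 from the second.

18√41/41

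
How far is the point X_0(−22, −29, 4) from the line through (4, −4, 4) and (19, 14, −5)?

√181

A direction vector is d = (15, 18, −9).
AP = (−26, −25, 0); AP·d = -840, |AP|² = 1301, |d|² = 630.
distance² = |AP|² − (AP·d)²/|d|² = 1301 − 705600/630 = 181, so the distance is √181.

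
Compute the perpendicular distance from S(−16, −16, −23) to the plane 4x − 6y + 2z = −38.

12/√14

n = (4, −6, 2); n·P − (-38) = 24; |n| = 2√14; distance = 24/(2√14) = 12/√14.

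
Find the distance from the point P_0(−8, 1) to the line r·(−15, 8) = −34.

162/17

The normal to the line is n = (−15, 8) with |n| = 17.
|n·P_0 − (-34)| = |128 − (-34)| = 162, so the distance is 162/17.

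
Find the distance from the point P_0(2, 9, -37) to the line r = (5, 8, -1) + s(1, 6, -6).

Direction vector d = (1, 6, -6).
AP = (-3, 1, -36); AP·d = 219, |AP|² = 1306, |d|² = 73.
distance² = |AP|² − (AP·d)²/|d|² = 1306 − 47961/73 = 649, so the distance is √649.

√649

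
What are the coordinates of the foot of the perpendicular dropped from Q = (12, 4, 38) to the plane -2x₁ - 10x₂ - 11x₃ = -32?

The perpendicular from Q has direction n = (-2, -10, -11): r = (12, 4, 38) + t(-2, -10, -11).
Substitute into the plane: n·(Q + tn) = -32 gives -482 + 225t = -32, so t = 2.
Foot = (12, 4, 38) + 2·(-2, -10, -11) = (8, -16, 16).

(8, -16, 16)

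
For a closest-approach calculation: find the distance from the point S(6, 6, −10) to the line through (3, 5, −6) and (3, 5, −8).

A direction vector is d = (0, 0, −2).
AP = (3, 1, −4); AP·d = 8, |AP|² = 26, |d|² = 4.
distance² = |AP|² − (AP·d)²/|d|² = 26 − 64/4 = 10, so the distance is √10.

√10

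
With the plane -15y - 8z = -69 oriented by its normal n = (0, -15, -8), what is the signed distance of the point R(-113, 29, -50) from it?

2

n·R − (-69) = 34.
|n| = 17, so the signed distance is 34/17 = 2.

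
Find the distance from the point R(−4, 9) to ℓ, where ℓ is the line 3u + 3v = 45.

The normal to the line is n = (3, 3) with |n| = 3√2.
|n·R − 45| = |15 − 45| = 30, so the distance is 30/(3√2) = 5√2.

5√2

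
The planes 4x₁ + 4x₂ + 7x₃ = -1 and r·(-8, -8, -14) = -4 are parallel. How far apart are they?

Divide the second equation by -2 to match normals: 4x₁ + 4x₂ + 7x₃ = 2.
With common normal n = (4, 4, 7) (|n| = 9), the distance is |(-1) − 2|/|n| = 3/9 = 1/3.

1/3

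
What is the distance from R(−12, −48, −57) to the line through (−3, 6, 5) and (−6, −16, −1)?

4√130

A direction vector is d = (−3, −22, −6).
AP = (−9, −54, −62); AP·d = 1587, |AP|² = 6841, |d|² = 529.
distance² = |AP|² − (AP·d)²/|d|² = 6841 − 2518569/529 = 2080, so the distance is 4√130.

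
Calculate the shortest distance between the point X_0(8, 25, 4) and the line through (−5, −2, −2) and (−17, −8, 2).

√493

A direction vector is d = (−12, −6, 4).
AP = (13, 27, 6); AP·d = -294, |AP|² = 934, |d|² = 196.
distance² = |AP|² − (AP·d)²/|d|² = 934 − 86436/196 = 493, so the distance is √493.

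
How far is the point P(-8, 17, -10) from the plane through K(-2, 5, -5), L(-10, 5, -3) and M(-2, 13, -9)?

KL = (-8, 0, 2) and KM = (0, 8, -4), so a normal is n = KL × KM = (-16, -32, -64).
Then n·(-8, 17, -10) - 192 = 32.
|n| = √(256 + 1024 + 4096) = 16√21, so the distance is |32|/(16√21) = 2√21/21.

2/√21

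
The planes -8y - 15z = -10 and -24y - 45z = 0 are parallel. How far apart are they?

10/17

Divide the second equation by 3 to match normals: -8y - 15z = 0.
With common normal n = (0, -8, -15) (|n| = 17), the distance is |(-10) − 0|/|n| = 10/17.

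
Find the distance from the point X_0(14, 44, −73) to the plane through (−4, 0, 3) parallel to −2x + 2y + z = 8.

8

Parallel planes share the normal n = (−2, 2, 1); since (−4, 0, 3) lies on the plane, its equation is −2x + 2y + z = 11.
Then n·(14, 44, −73) − 11 = −24.
|n| = √(4 + 4 + 1) = 3, so the distance is |-24|/3 = 8.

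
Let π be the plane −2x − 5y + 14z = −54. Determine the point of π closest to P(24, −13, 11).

(26, -8, -3)

n = (−2, −5, 14), |n|² = 225, and n·P − (-54) = 225.
t = 225/225 = 1, so the foot is P − t·n = (24, −13, 11) − 1·(−2, −5, 14) = (26, −8, −3).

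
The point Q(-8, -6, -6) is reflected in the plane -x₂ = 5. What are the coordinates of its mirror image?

n = (0, -1, 0), |n|² = 1, n·Q − 5 = 1, so t = 1/1 = 1.
Foot F = Q − 1·n = (-8, -5, -6); the reflection is 2F − Q = (-8, -4, -6).

(-8, -4, -6)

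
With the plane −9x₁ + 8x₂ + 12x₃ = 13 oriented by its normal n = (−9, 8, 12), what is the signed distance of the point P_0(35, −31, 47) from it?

n·P_0 − 13 = -12.
|n| = 17, so the signed distance is -12/17.

-12/17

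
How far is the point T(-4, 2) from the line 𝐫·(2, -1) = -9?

1/√5

d = |2·(-4) + (-1)·2 − (-9)| / √(4 + 1) = |-1|/√5 = √5/5.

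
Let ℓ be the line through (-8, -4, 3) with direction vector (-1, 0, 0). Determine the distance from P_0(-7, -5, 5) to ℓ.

Direction vector d = (-1, 0, 0).
AP = (1, -1, 2); AP·d = -1, |AP|² = 6, |d|² = 1.
distance² = |AP|² − (AP·d)²/|d|² = 6 − 1/1 = 5, so the distance is √5.

√5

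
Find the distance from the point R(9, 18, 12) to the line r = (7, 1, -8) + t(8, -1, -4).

6√17

Direction vector d = (8, -1, -4).
AP = (2, 17, 20), and AP × d = (-48, 168, -138).
|AP × d|² = 49572 and |d|² = 81, so the distance is √(49572/81) = √612 = 6√17.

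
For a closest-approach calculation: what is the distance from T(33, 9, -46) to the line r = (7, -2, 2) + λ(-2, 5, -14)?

2√269

Direction vector d = (-2, 5, -14).
AP = (26, 11, -48); AP·d = 675, |AP|² = 3101, |d|² = 225.
distance² = |AP|² − (AP·d)²/|d|² = 3101 − 455625/225 = 1076, so the distance is 2√269.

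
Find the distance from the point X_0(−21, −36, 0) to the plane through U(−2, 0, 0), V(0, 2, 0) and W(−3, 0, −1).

UV = (2, 2, 0) and UW = (−1, 0, −1), so a normal is n = UV × UW = (−2, 2, 2).
n = (−2, 2, 2); n·P − 4 = -34; |n| = 2√3; distance = 34/(2√3) = 17/√3.

17/√3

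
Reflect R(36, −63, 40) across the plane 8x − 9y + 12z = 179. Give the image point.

(-28, 9, -56)

n = (8, −9, 12), |n|² = 289, n·R − 179 = 1156, so t = 1156/289 = 4.
Foot F = R − 4·n = (4, −27, −8); the reflection is 2F − R = (−28, 9, −56).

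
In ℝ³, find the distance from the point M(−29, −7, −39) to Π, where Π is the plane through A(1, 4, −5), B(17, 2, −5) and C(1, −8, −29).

AB = (16, −2, 0) and AC = (0, −12, −24), so a normal is n = AB × AC = (48, 384, −192).
Then n·(−29, −7, −39) − 2544 = 864.
|n| = √(2304 + 147456 + 36864) = 432, so the distance is |864|/432 = 2.

2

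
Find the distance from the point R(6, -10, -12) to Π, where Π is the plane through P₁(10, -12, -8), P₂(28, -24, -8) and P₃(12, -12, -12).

3√14/7

P₁P₂ = (18, -12, 0) and P₁P₃ = (2, 0, -4), so a normal is n = P₁P₂ × P₁P₃ = (48, 72, 24).
d = |48·6 + 72·(-10) + 24·(-12) − (-576)| / √(2304 + 5184 + 576) = |-144| / (24√14) = 3√14/7.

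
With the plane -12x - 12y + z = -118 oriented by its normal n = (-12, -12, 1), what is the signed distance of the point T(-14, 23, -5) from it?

n·T − (-118) = 5.
|n| = 17, so the signed distance is 5/17.

5/17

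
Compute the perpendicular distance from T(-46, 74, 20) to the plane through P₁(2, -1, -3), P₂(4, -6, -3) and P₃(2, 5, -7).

P₁P₂ = (2, -5, 0) and P₁P₃ = (0, 6, -4), so a normal is n = P₁P₂ × P₁P₃ = (20, 8, 12).
d = |20·(-46) + 8·74 + 12·20 − (-4)| / √(400 + 64 + 144) = |-84| / (4√38) = 21/√38.

21/√38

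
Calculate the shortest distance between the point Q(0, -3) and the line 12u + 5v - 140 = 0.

155/13

The normal to the line is n = (12, 5) with |n| = 13.
|n·Q − 140| = |-15 − 140| = 155, so the distance is 155/13.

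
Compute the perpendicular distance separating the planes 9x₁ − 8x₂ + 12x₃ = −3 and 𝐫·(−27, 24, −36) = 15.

Divide the second equation by -3 to match normals: 9x₁ − 8x₂ + 12x₃ = -5.
With common normal n = (9, −8, 12) (|n| = 17), the distance is |(-3) − (-5)|/|n| = 2/17.

2/17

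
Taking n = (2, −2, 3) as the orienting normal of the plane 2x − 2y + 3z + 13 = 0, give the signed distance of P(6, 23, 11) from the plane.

12√17/17

n·P − (-13) = 12.
|n| = √17, so the signed distance is 12√17/17.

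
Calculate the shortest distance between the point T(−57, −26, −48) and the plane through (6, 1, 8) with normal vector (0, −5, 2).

23/√29

The plane has equation n·(r − (6, 1, 8)) = 0, i.e. n·r = 11.
d = |(-5)·(-26) + 2·(-48) − 11| / √(0 + 25 + 4) = |23| / √29 = 23/√29.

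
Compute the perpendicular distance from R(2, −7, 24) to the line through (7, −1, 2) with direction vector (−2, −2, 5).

Direction vector d = (−2, −2, 5).
AP = (−5, −6, 22); AP·d = 132, |AP|² = 545, |d|² = 33.
distance² = |AP|² − (AP·d)²/|d|² = 545 − 17424/33 = 17, so the distance is √17.

√17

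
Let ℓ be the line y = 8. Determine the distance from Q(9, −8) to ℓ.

The normal to the line is n = (0, 1) with |n| = 1.
|n·Q − 8| = |-8 − 8| = 16, so the distance is 16/1 = 16.

16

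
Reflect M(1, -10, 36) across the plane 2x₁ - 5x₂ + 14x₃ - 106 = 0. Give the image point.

n = (2, -5, 14), |n|² = 225, n·M − 106 = 450, so t = 450/225 = 2.
Foot F = M − 2·n = (-3, 0, 8); the reflection is 2F − M = (-7, 10, -20).

(-7, 10, -20)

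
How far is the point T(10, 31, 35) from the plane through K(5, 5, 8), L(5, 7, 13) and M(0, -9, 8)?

2/5

KL = (0, 2, 5) and KM = (-5, -14, 0), so a normal is n = KL × KM = (70, -25, 10).
n = (70, -25, 10); n·P − 305 = -30; |n| = 75; distance = 30/75 = 2/5.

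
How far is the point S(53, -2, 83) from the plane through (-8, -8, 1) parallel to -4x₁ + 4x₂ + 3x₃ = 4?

26√41/41

Parallel planes share the normal n = (-4, 4, 3); since (-8, -8, 1) lies on the plane, its equation is -4x₁ + 4x₂ + 3x₃ = 3.
n = (-4, 4, 3); n·P − 3 = 26; |n| = √41; distance = 26/√41 = 26√41/41.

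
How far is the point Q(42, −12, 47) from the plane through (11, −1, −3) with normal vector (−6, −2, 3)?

2

The plane has equation n·(r − (11, −1, −3)) = 0, i.e. n·r = -73.
Then n·(42, −12, 47) − (−73) = −14.
|n| = √(36 + 4 + 9) = 7, so the distance is |-14|/7 = 2.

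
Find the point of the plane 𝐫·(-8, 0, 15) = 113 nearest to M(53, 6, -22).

(29, 6, 23)

The perpendicular from M has direction n = (-8, 0, 15): r = (53, 6, -22) + μ(-8, 0, 15).
Substitute into the plane: n·(M + μn) = 113 gives -754 + 289μ = 113, so μ = 3.
Foot = (53, 6, -22) + 3·(-8, 0, 15) = (29, 6, 23).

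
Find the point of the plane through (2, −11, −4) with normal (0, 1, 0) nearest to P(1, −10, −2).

(1, -11, -2)

The perpendicular from P has direction n = (0, 1, 0): r = (1, −10, −2) + λ(0, 1, 0).
Substitute into the plane: n·(P + λn) = -11 gives -10 + 1λ = -11, so λ = -1.
Foot = (1, −10, −2) + (-1)·(0, 1, 0) = (1, −11, −2).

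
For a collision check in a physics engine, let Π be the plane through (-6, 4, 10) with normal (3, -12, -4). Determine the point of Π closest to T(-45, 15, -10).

(-42, 3, -14)

n = (3, -12, -4), |n|² = 169, and n·T − (-106) = -169.
t = -169/169 = -1, so the foot is T − t·n = (-45, 15, -10) − (-1)·(3, -12, -4) = (-42, 3, -14).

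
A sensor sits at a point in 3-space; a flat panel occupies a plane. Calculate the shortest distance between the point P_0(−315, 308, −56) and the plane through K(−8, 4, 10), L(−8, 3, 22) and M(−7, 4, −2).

KL = (0, −1, 12) and KM = (1, 0, −12), so a normal is n = KL × KM = (12, 12, 1).
d = |12·(-315) + 12·308 + 1·(-56) − (-38)| / √(144 + 144 + 1) = |-102| / 17 = 6.

6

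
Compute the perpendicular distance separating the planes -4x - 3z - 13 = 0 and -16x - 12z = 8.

Divide the second equation by 4 to match normals: -4x - 3z = 2.
With common normal n = (-4, 0, -3) (|n| = 5), the distance is |13 − 2|/|n| = 11/5.

11/5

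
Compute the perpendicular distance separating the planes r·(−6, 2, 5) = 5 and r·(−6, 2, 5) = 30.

25/√65

Both planes have normal n = (−6, 2, 5), |n| = √65. Any point on the first plane is at distance |30 − 5|/|n| = 25/√65 = 5√65/13 from the second.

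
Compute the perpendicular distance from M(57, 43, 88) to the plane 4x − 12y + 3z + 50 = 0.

Normal vector n = (4, −12, 3), and n·(57, 43, 88) − (−50) = 26.
|n| = √(16 + 144 + 9) = 13, so the distance is |26|/13 = 2.

2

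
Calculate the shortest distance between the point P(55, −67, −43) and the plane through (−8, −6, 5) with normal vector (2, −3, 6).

The plane has equation n·(r − (−8, −6, 5)) = 0, i.e. n·r = 32.
n = (2, −3, 6); n·P − 32 = 21; |n| = 7; distance = 21/7 = 3.

3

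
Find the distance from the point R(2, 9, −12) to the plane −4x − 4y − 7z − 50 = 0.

10/9

n = (−4, −4, −7); n·P − 50 = -10; |n| = 9; distance = 10/9.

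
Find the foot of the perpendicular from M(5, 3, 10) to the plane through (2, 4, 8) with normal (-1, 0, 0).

The perpendicular from M has direction n = (-1, 0, 0): r = (5, 3, 10) + t(-1, 0, 0).
Substitute into the plane: n·(M + tn) = -2 gives -5 + 1t = -2, so t = 3.
Foot = (5, 3, 10) + 3·(-1, 0, 0) = (2, 3, 10).

(2, 3, 10)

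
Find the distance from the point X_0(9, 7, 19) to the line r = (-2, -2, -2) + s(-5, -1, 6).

Direction vector d = (-5, -1, 6).
AP = (11, 9, 21), and AP × d = (75, -171, 34).
|AP × d|² = 36022 and |d|² = 62, so the distance is √(36022/62) = √581.

√581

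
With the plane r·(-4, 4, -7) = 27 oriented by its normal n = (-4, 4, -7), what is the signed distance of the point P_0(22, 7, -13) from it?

n·P_0 − 27 = 4.
|n| = 9, so the signed distance is 4/9.

4/9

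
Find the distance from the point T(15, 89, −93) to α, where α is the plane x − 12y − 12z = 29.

2

Normal vector n = (1, −12, −12), and n·(15, 89, −93) − 29 = 34.
|n| = √(1 + 144 + 144) = 17, so the distance is |34|/17 = 2.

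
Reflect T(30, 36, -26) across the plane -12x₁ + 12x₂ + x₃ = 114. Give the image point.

With n = (-12, 12, 1), the signed offset is (n·T − 114)/|n|² = -68/289 = -4/17.
T' = T − 2t·n = (30, 36, -26) − (-8/17)·(-12, 12, 1) = (414/17, 708/17, -434/17).

(414/17, 708/17, -434/17)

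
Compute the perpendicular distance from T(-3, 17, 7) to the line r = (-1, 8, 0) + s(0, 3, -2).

Direction vector d = (0, 3, -2).
AP = (-2, 9, 7); AP·d = 13, |AP|² = 134, |d|² = 13.
distance² = |AP|² − (AP·d)²/|d|² = 134 − 169/13 = 121, so the distance is 11.

11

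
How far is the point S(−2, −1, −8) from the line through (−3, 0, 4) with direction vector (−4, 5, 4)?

√89

Direction vector d = (−4, 5, 4).
AP = (1, −1, −12), and AP × d = (56, 44, 1).
|AP × d|² = 5073 and |d|² = 57, so the distance is √(5073/57) = √89.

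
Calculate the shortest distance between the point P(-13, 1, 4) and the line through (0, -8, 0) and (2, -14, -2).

3√10

A direction vector is d = (2, -6, -2).
AP = (-13, 9, 4); AP·d = -88, |AP|² = 266, |d|² = 44.
distance² = |AP|² − (AP·d)²/|d|² = 266 − 7744/44 = 90, so the distance is 3√10.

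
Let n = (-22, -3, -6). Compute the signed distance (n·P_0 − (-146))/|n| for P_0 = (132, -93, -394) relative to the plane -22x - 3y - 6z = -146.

n·P_0 − (-146) = -115.
|n| = 23, so the signed distance is -115/23 = -5.

-5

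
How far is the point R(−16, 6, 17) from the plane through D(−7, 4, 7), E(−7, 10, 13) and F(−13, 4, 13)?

DE = (0, 6, 6) and DF = (−6, 0, 6), so a normal is n = DE × DF = (36, −36, 36).
d = |36·(-16) + (-36)·6 + 36·17 − (-144)| / √(1296 + 1296 + 1296) = |-36| / (36√3) = 1/√3.

1/√3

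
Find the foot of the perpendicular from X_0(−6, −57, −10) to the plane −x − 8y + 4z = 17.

(-1, -17, -30)

n = (−1, −8, 4), |n|² = 81, and n·X_0 − 17 = 405.
t = 405/81 = 5, so the foot is X_0 − t·n = (−6, −57, −10) − 5·(−1, −8, 4) = (−1, −17, −30).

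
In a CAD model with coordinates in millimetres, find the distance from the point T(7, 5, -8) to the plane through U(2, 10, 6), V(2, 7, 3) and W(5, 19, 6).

6√11/11

UV = (0, -3, -3) and UW = (3, 9, 0), so a normal is n = UV × UW = (27, -9, 9).
Then n·(7, 5, -8) - 18 = 54.
|n| = √(729 + 81 + 81) = 9√11, so the distance is |54|/(9√11) = 6/√11.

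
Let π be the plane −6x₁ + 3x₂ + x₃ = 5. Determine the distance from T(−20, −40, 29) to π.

d = |(-6)·(-20) + 3·(-40) + 1·29 − 5| / √(36 + 9 + 1) = |24| / √46 = 12√46/23.

24/√46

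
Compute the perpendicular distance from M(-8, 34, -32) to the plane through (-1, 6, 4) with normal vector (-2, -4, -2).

The plane has equation n·(r − (-1, 6, 4)) = 0, i.e. n·r = -30.
d = |(-2)·(-8) + (-4)·34 + (-2)·(-32) − (-30)| / √(4 + 16 + 4) = |-26| / (2√6) = 13√6/6.

13√6/6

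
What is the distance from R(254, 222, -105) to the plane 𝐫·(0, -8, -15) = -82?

7

Normal vector n = (0, -8, -15), and n·(254, 222, -105) - (-82) = -119.
|n| = √(0 + 64 + 225) = 17, so the distance is |-119|/17 = 7.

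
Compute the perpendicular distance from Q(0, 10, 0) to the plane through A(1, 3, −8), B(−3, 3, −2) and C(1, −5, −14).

5√61/61

AB = (−4, 0, 6) and AC = (0, −8, −6), so a normal is n = AB × AC = (48, −24, 32).
d = |48·0 + (-24)·10 + 32·0 − (-280)| / √(2304 + 576 + 1024) = |40| / (8√61) = 5/√61.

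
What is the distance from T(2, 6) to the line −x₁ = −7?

5

The normal to the line is n = (−1, 0) with |n| = 1.
|n·T − (-7)| = |-2 − (-7)| = 5, so the distance is 5/1 = 5.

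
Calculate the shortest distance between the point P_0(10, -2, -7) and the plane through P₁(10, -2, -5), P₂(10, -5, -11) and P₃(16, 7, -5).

P₁P₂ = (0, -3, -6) and P₁P₃ = (6, 9, 0), so a normal is n = P₁P₂ × P₁P₃ = (54, -36, 18).
Then n·(10, -2, -7) - 522 = -36.
|n| = √(2916 + 1296 + 324) = 18√14, so the distance is |-36|/(18√14) = √14/7.

2/√14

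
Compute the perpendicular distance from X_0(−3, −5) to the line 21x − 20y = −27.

64/29

d = |21·(-3) + (-20)·(-5) − (-27)| / √(441 + 400) = |64|/29 = 64/29.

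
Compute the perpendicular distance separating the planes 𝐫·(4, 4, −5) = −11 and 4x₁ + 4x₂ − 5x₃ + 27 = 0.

16/√57

With common normal n = (4, 4, −5) (|n| = √57), the distance is |(-11) − (-27)|/|n| = 16/√57.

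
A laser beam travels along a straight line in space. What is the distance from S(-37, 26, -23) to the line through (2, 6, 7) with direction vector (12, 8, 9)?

3√185

Direction vector d = (12, 8, 9).
AP = (-39, 20, -30); AP·d = -578, |AP|² = 2821, |d|² = 289.
distance² = |AP|² − (AP·d)²/|d|² = 2821 − 334084/289 = 1665, so the distance is 3√185.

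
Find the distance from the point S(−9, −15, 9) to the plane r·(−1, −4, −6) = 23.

Normal vector n = (−1, −4, −6), and n·(−9, −15, 9) − 23 = −8.
|n| = √(1 + 16 + 36) = √53, so the distance is |-8|/√53 = 8/√53.

8√53/53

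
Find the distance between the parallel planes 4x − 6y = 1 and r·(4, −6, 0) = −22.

23/(2√13)

With common normal n = (4, −6, 0) (|n| = 2√13), the distance is |1 − (-22)|/|n| = 23/(2√13) = 23√13/26.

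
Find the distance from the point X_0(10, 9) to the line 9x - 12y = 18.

12/5

d = |9·10 + (-12)·9 − 18| / √(81 + 144) = |-36|/15 = 12/5.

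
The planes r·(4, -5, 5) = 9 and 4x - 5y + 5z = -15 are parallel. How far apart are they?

Both planes have normal n = (4, -5, 5), |n| = √66. Any point on the first plane is at distance |(-15) − 9|/|n| = 24/√66 from the second.

4√66/11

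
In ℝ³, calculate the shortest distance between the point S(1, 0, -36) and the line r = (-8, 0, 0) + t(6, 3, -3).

Direction vector d = (6, 3, -3).
AP = (9, 0, -36); AP·d = 162, |AP|² = 1377, |d|² = 54.
distance² = |AP|² − (AP·d)²/|d|² = 1377 − 26244/54 = 891, so the distance is 9√11.

9√11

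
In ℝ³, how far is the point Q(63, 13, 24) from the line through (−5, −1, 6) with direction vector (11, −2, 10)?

Direction vector d = (11, −2, 10).
AP = (68, 14, 18), and AP × d = (176, −482, −290).
|AP × d|² = 347400 and |d|² = 225, so the distance is √(347400/225) = √1544 = 2√386.

2√386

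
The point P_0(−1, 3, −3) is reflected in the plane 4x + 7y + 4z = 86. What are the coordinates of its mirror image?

(7, 17, 5)

n = (4, 7, 4), |n|² = 81, n·P_0 − 86 = -81, so t = -81/81 = -1.
Foot F = P_0 − (-1)·n = (3, 10, 1); the reflection is 2F − P_0 = (7, 17, 5).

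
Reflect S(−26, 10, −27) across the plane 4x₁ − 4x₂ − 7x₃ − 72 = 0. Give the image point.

n = (4, −4, −7), |n|² = 81, n·S − 72 = -27, so t = -27/81 = -1/3.
Foot F = S − (-1/3)·n = (−74/3, 26/3, −88/3); the reflection is 2F − S = (−70/3, 22/3, −95/3).

(-70/3, 22/3, -95/3)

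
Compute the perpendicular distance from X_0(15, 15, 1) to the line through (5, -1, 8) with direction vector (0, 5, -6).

√161

Direction vector d = (0, 5, -6).
AP = (10, 16, -7), and AP × d = (-61, 60, 50).
|AP × d|² = 9821 and |d|² = 61, so the distance is √(9821/61) = √161.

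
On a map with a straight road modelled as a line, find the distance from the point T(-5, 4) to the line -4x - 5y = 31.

The normal to the line is n = (-4, -5) with |n| = √41.
|n·T − 31| = |0 − 31| = 31, so the distance is 31/√41.

31√41/41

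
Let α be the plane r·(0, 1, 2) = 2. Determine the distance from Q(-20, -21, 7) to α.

d = |1·(-21) + 2·7 − 2| / √(0 + 1 + 4) = |-9| / √5 = 9/√5.

9/√5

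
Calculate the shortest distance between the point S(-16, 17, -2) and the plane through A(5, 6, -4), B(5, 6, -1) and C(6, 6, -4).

11

AB = (0, 0, 3) and AC = (1, 0, 0), so a normal is n = AB × AC = (0, 3, 0).
d = |3·17 − 18| / √(0 + 9 + 0) = |33| / 3 = 11.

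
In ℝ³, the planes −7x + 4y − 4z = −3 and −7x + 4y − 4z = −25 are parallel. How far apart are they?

22/9

With common normal n = (−7, 4, −4) (|n| = 9), the distance is |(-3) − (-25)|/|n| = 22/9.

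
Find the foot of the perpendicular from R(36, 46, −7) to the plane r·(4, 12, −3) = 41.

n = (4, 12, −3), |n|² = 169, and n·R − 41 = 676.
t = 676/169 = 4, so the foot is R − t·n = (36, 46, −7) − 4·(4, 12, −3) = (20, −2, 5).

(20, -2, 5)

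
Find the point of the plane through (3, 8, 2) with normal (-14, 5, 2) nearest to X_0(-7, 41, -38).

(7, 36, -40)

n = (-14, 5, 2), |n|² = 225, and n·X_0 − 2 = 225.
t = 225/225 = 1, so the foot is X_0 − t·n = (-7, 41, -38) − 1·(-14, 5, 2) = (7, 36, -40).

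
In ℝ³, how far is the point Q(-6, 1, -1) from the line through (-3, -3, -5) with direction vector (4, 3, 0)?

√41

Direction vector d = (4, 3, 0).
AP = (-3, 4, 4), and AP × d = (-12, 16, -25).
|AP × d|² = 1025 and |d|² = 25, so the distance is √(1025/25) = √41.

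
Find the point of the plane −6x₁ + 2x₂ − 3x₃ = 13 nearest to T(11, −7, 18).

n = (−6, 2, −3), |n|² = 49, and n·T − 13 = -147.
t = -147/49 = -3, so the foot is T − t·n = (11, −7, 18) − (-3)·(−6, 2, −3) = (−7, −1, 9).

(-7, -1, 9)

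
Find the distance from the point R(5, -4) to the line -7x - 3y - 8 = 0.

31√58/58

The normal to the line is n = (-7, -3) with |n| = √58.
|n·R − 8| = |-23 − 8| = 31, so the distance is 31/√58 = 31√58/58.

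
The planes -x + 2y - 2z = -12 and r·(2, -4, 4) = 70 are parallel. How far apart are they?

Divide the second equation by -2 to match normals: -x + 2y - 2z = -35.
With common normal n = (-1, 2, -2) (|n| = 3), the distance is |(-12) − (-35)|/|n| = 23/3.

23/3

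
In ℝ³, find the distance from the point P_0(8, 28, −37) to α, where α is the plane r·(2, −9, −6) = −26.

12/11

d = |2·8 + (-9)·28 + (-6)·(-37) − (-26)| / √(4 + 81 + 36) = |12| / 11 = 12/11.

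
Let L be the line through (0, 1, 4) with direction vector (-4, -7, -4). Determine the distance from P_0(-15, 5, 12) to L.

Direction vector d = (-4, -7, -4).
AP = (-15, 4, 8), and AP × d = (40, -92, 121).
|AP × d|² = 24705 and |d|² = 81, so the distance is √(24705/81) = √305.

√305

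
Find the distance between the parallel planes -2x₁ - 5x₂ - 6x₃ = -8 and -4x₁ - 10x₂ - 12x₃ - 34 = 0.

25/√65

Divide the second equation by 2 to match normals: -2x₁ - 5x₂ - 6x₃ = 17.
Both planes have normal n = (-2, -5, -6), |n| = √65. Any point on the first plane is at distance |17 − (-8)|/|n| = 25/√65 from the second.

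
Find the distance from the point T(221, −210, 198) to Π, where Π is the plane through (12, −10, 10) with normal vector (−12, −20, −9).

The plane has equation n·(r − (12, −10, 10)) = 0, i.e. n·r = -34.
Then n·(221, −210, 198) − (−34) = −200.
|n| = √(144 + 400 + 81) = 25, so the distance is |-200|/25 = 8.

8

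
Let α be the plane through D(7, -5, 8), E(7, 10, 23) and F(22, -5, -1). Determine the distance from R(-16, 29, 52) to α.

19√59/59

DE = (0, 15, 15) and DF = (15, 0, -9), so a normal is n = DE × DF = (-135, 225, -225).
d = |(-135)·(-16) + 225·29 + (-225)·52 − (-3870)| / √(18225 + 50625 + 50625) = |855| / (45√59) = 19/√59.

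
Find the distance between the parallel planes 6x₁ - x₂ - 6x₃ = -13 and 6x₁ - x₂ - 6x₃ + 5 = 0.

8/√73

With common normal n = (6, -1, -6) (|n| = √73), the distance is |(-13) − (-5)|/|n| = 8/√73 = 8√73/73.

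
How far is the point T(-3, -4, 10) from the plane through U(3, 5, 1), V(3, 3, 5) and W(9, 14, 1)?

UV = (0, -2, 4) and UW = (6, 9, 0), so a normal is n = UV × UW = (-36, 24, 12).
d = |(-36)·(-3) + 24·(-4) + 12·10 − 24| / √(1296 + 576 + 144) = |108| / (12√14) = 9/√14.

9/√14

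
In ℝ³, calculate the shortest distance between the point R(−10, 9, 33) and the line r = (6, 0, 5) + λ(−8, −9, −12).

8√13

Direction vector d = (−8, −9, −12).
AP = (−16, 9, 28); AP·d = -289, |AP|² = 1121, |d|² = 289.
distance² = |AP|² − (AP·d)²/|d|² = 1121 − 83521/289 = 832, so the distance is 8√13.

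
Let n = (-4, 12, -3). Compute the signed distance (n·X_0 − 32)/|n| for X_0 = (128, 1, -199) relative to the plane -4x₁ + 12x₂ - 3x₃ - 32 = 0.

5

n·X_0 − 32 = 65.
|n| = 13, so the signed distance is 65/13 = 5.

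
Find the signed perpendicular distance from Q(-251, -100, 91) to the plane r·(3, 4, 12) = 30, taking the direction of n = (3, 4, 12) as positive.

-7

n·Q − 30 = -91.
|n| = 13, so the signed distance is -91/13 = -7.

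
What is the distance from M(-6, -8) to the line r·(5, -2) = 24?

d = |5·(-6) + (-2)·(-8) − 24| / √(25 + 4) = |-38|/√29 = 38/√29.

38/√29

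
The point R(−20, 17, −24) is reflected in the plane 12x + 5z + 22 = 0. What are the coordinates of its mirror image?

With n = (12, 0, 5), the signed offset is (n·R − (-22))/|n|² = -338/169 = -2.
R' = R − 2t·n = (−20, 17, −24) − (-4)·(12, 0, 5) = (28, 17, −4).

(28, 17, -4)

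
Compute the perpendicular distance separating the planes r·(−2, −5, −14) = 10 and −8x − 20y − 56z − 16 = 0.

Divide the second equation by 4 to match normals: −2x − 5y − 14z = 4.
Both planes have normal n = (−2, −5, −14), |n| = 15. Any point on the first plane is at distance |4 − 10|/|n| = 6/15 = 2/5 from the second.

2/5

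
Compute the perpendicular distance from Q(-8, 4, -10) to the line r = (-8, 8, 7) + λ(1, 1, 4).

√17

Direction vector d = (1, 1, 4).
AP = (0, -4, -17), and AP × d = (1, -17, 4).
|AP × d|² = 306 and |d|² = 18, so the distance is √(306/18) = √17.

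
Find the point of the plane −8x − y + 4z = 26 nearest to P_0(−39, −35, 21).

The perpendicular from P_0 has direction n = (−8, −1, 4): r = (−39, −35, 21) + μ(−8, −1, 4).
Substitute into the plane: n·(P_0 + μn) = 26 gives 431 + 81μ = 26, so μ = -5.
Foot = (−39, −35, 21) + (-5)·(−8, −1, 4) = (1, −30, 1).

(1, -30, 1)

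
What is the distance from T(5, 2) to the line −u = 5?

10

The normal to the line is n = (−1, 0) with |n| = 1.
|n·T − 5| = |-5 − 5| = 10, so the distance is 10/1 = 10.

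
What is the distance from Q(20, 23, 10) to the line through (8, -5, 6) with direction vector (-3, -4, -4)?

Direction vector d = (-3, -4, -4).
AP = (12, 28, 4), and AP × d = (-96, 36, 36).
|AP × d|² = 11808 and |d|² = 41, so the distance is √(11808/41) = √288 = 12√2.

12√2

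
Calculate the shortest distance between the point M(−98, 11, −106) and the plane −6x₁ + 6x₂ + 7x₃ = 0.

8

Normal vector n = (−6, 6, 7), and n·(−98, 11, −106) − 0 = −88.
|n| = √(36 + 36 + 49) = 11, so the distance is |-88|/11 = 8.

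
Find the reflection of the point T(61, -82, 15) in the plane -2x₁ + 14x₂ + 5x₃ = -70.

(41, 58, 65)

With n = (-2, 14, 5), the signed offset is (n·T − (-70))/|n|² = -1125/225 = -5.
T' = T − 2t·n = (61, -82, 15) − (-10)·(-2, 14, 5) = (41, 58, 65).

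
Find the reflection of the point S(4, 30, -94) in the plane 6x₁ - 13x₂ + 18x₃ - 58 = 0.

(52, -74, 50)

With n = (6, -13, 18), the signed offset is (n·S − 58)/|n|² = -2116/529 = -4.
S' = S − 2t·n = (4, 30, -94) − (-8)·(6, -13, 18) = (52, -74, 50).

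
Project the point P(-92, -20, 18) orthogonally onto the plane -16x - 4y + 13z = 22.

(-28, -4, -34)

The perpendicular from P has direction n = (-16, -4, 13): r = (-92, -20, 18) + μ(-16, -4, 13).
Substitute into the plane: n·(P + μn) = 22 gives 1786 + 441μ = 22, so μ = -4.
Foot = (-92, -20, 18) + (-4)·(-16, -4, 13) = (-28, -4, -34).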